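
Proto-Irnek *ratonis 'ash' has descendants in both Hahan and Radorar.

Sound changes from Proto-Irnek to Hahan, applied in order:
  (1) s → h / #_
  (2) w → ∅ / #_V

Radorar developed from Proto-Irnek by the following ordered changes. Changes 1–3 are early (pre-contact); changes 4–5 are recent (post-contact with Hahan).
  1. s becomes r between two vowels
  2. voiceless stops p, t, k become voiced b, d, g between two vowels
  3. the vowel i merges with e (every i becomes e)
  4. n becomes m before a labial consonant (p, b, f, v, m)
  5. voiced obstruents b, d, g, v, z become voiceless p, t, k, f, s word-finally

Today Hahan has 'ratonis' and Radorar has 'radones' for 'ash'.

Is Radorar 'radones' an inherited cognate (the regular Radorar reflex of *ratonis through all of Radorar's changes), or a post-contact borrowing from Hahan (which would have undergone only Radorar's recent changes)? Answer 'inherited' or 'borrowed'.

If inherited, *ratonis would pass through all of Radorar's changes:
Radorar: *ratonis > radonis > radones  (by intervocalic voicing, vowel merger)
If borrowed from Hahan 'ratonis' after the early changes, it would undergo only the recent ones:
  rule 4 (nasal place assimilation): no change (ratonis)
  rule 5 (final devoicing): no change (ratonis)
  ⇒ as a loan: ratonis
Radorar 'radones' matches the inherited outcome exactly, so it is an inherited cognate, not a loan.

inherited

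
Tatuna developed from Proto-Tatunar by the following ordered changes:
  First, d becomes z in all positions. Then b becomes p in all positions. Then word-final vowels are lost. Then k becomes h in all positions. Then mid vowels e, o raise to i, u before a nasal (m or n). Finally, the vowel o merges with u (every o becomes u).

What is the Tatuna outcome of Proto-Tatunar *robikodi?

rupihuz

Tatuna: start from *robikodi.
  rule 1 (unconditioned shift): robikodi → robikozi
  rule 2 (unconditioned shift): robikozi → ropikozi
  rule 3 (apocope): ropikozi → ropikoz
  rule 4 (unconditioned shift): ropikoz → ropihoz
  rule 5: no change — ropihoz
  rule 6 (vowel merger): ropihoz → rupihuz
  ⇒ Tatuna rupihuz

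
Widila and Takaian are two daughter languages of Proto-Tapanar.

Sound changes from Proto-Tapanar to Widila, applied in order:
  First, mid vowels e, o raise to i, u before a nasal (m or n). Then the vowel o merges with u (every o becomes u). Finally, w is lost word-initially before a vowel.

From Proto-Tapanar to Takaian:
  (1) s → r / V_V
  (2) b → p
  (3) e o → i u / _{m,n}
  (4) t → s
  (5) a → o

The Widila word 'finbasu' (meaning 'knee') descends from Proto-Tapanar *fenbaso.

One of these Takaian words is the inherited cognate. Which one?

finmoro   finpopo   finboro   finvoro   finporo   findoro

finporo

Takaian: start from *fenbaso.
  rule 1 (rhotacism): fenbaso → fenbaro
  rule 2 (unconditioned shift): fenbaro → fenparo
  rule 3 (pre-nasal raising): fenparo → finparo
  rule 4: no change — finparo
  rule 5 (vowel merger): finparo → finporo
  ⇒ Takaian finporo
Among the options, 'finporo' alone shows every Takaian change applied in order.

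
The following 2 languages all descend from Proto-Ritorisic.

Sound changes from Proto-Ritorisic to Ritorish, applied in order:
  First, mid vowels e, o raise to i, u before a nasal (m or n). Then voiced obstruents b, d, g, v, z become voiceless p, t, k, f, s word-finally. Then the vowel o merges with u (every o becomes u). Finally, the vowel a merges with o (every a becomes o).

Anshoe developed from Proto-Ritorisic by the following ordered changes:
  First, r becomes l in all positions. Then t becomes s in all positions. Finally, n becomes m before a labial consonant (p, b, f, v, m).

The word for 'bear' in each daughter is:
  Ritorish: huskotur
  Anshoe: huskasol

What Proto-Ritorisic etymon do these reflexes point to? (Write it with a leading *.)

Position 6: Ritorish has t, Anshoe has s. Taking the neighbouring segments as reconstructed: Ritorish t can only go back to *t; Anshoe s could go back to *t or *s — the one source consistent with every daughter is *t.
Position 8: Ritorish has r, Anshoe has l. Ritorish preserves r here (none of its changes turn any other segment into r), so the proto-segment is *r.
This points to *huskator. Verify forward in each daughter:
Ritorish: *huskator > huskatur > huskotur  (by vowel merger, vowel merger)
Anshoe: start from *huskator.
  rule 1 (unconditioned shift): huskator → huskatol
  rule 2 (unconditioned shift): huskatol → huskasol
  rule 3: no change — huskasol
  ⇒ Anshoe huskasol
*huskator is the unique common source.

*huskator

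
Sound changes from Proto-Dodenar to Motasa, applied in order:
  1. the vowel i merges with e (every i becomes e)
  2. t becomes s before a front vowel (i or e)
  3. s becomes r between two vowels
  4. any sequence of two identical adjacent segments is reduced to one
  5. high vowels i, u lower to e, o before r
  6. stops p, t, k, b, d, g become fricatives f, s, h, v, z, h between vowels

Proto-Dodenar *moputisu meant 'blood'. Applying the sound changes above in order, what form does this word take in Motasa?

moforeru

Motasa: *moputisu > moputesu > mopusesu > mopureru > moporeru > moforeru  (by vowel merger, palatalisation, rhotacism, pre-rhotic lowering, intervocalic lenition)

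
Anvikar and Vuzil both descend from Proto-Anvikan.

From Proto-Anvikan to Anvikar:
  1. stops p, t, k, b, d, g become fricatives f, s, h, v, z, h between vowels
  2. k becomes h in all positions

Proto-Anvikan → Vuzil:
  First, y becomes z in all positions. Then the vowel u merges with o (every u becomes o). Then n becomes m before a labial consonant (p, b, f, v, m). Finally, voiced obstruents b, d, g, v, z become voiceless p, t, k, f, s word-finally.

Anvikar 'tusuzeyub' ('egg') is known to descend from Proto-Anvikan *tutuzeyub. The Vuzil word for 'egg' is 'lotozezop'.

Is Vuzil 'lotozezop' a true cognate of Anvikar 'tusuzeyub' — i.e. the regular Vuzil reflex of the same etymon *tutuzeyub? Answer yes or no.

Derive the expected Vuzil reflex of *tutuzeyub:
Vuzil: *tutuzeyub
  tutuzeyub → tutuzezub   [unconditioned shift]
  tutuzezub → totozezob   [vowel merger]
  totozezob (rule 3 does not apply)
  totozezob → totozezop   [final devoicing]
  giving Vuzil totozezop.
The regular Vuzil reflex would be 'totozezop', but the attested form is 'lotozezop'. The correspondence is irregular, so they are not cognates (the Vuzil form has a different source).

no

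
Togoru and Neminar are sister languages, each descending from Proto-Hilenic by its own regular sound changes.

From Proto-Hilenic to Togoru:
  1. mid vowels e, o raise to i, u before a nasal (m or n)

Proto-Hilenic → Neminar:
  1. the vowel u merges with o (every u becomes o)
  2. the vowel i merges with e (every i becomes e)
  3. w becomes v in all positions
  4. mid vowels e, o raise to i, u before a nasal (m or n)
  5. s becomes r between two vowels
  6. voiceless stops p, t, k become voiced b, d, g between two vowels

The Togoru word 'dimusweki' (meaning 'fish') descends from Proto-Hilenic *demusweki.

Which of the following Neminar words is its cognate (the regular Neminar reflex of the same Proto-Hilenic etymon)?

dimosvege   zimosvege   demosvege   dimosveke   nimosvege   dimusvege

Neminar: *demusweki > demosweki > demosweke > demosveke > dimosveke > dimosvege  (by vowel merger, vowel merger, unconditioned shift, pre-nasal raising, intervocalic voicing)
Among the options, 'dimosvege' alone shows every Neminar change applied in order.

dimosvege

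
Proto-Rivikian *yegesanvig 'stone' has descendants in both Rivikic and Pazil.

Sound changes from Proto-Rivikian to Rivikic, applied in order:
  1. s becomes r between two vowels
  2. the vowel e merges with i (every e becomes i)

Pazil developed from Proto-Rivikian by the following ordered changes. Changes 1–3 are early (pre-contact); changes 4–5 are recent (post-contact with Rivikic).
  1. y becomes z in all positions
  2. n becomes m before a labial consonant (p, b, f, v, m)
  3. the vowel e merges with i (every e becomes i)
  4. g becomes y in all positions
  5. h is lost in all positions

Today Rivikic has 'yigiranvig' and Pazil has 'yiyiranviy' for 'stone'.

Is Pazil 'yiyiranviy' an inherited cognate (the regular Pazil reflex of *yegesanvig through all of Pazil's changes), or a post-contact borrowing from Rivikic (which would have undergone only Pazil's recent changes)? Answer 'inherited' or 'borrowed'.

borrowed

If inherited, *yegesanvig would pass through all of Pazil's changes:
Pazil: *yegesanvig > zegesanvig > zegesamvig > zigisamvig > ziyisamviy  (by unconditioned shift, nasal place assimilation, vowel merger, unconditioned shift)
If borrowed from Rivikic 'yigiranvig' after the early changes, it would undergo only the recent ones:
  rule 4 (unconditioned shift): yigiranvig → yiyiranviy
  rule 5 (h-loss): no change (yiyiranviy)
  ⇒ as a loan: yiyiranviy
Pazil 'yiyiranviy' matches the loan outcome 'yiyiranviy', not the inherited 'ziyisamviy' — it skipped the early Pazil changes, so it was borrowed from Rivikic.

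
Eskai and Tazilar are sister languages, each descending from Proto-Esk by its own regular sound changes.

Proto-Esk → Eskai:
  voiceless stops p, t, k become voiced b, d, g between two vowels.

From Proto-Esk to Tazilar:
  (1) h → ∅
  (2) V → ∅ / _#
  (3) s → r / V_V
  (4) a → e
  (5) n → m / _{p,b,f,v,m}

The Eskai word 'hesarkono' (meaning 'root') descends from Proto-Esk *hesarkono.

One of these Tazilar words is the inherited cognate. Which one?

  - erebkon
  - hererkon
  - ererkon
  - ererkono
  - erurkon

Tazilar: *hesarkono
  hesarkono → esarkono   [h-loss]
  esarkono → esarkon   [apocope]
  esarkon → erarkon   [rhotacism]
  erarkon → ererkon   [vowel merger]
  ererkon (rule 5 does not apply)
  giving Tazilar ererkon.
Only 'ererkon' matches the regular Tazilar development of *hesarkono.

ererkon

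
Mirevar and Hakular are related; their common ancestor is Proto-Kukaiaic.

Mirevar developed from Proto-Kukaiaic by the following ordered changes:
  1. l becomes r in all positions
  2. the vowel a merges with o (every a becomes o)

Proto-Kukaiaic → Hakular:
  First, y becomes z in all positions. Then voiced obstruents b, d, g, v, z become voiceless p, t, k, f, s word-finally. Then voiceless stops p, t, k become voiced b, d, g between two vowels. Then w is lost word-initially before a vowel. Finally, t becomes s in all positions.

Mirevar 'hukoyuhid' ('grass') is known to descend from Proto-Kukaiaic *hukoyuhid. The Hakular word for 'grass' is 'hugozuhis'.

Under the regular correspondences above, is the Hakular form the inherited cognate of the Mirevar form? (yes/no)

Derive the expected Hakular reflex of *hukoyuhid:
Hakular: start from *hukoyuhid.
  rule 1 (unconditioned shift): hukoyuhid → hukozuhid
  rule 2 (final devoicing): hukozuhid → hukozuhit
  rule 3 (intervocalic voicing): hukozuhit → hugozuhit
  rule 4: no change — hugozuhit
  rule 5 (unconditioned shift): hugozuhit → hugozuhis
  ⇒ Hakular hugozuhis
Hakular 'hugozuhis' matches the regular reflex exactly, so the pair is cognate.

yes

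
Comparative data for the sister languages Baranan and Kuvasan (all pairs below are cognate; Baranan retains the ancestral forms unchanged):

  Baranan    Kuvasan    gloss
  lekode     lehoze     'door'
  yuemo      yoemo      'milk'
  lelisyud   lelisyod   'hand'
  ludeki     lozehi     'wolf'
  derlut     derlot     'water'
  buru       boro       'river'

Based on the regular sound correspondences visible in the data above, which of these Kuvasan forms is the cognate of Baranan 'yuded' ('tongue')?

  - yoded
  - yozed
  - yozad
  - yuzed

lelisyud ~ lelisyod, ludeki ~ lozehi — Baranan u corresponds to Kuvasan o after a consonant, before a consonant other than r, m, n, p, b, f, v.
lekode ~ lehoze, ludeki ~ lozehi — Baranan d corresponds to Kuvasan z between vowels (before a front vowel).
Applying these to Baranan 'yuded':
  yuded → yoded   (u→o after a consonant, before a consonant other than r, m, n, p, b, f, v)
  yoded → yozed   (d→z between vowels (before a front vowel))
So the Kuvasan cognate is 'yozed'.

yozed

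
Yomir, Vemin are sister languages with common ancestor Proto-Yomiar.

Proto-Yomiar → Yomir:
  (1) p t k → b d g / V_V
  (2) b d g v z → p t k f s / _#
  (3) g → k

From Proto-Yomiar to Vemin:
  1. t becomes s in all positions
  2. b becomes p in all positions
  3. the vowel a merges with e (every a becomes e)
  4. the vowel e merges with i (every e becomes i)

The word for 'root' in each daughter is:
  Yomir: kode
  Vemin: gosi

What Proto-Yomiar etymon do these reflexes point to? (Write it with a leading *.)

*gote

Position 4: Yomir has e, Vemin has i. Yomir preserves e here (none of its changes turn any other segment into e), so the proto-segment is *e.
Position 3: Yomir has d, Vemin has s. Taking the neighbouring segments as reconstructed: Yomir d could go back to *t or *d; Vemin s could go back to *t or *s — the one source consistent with every daughter is *t.
Position 1: Yomir has k, Vemin has g. Vemin preserves g here (none of its changes turn any other segment into g), so the proto-segment is *g.
Continuing position by position gives *gote; check it forward:
Yomir: start from *gote.
  rule 1 (intervocalic voicing): gote → gode
  rule 2: no change — gode
  rule 3 (unconditioned shift): gode → kode
  ⇒ Yomir kode
Vemin: *gote
  gote → gose   [unconditioned shift]
  gose (rule 2 does not apply)
  gose (rule 3 does not apply)
  gose → gosi   [vowel merger]
  giving Vemin gosi.
No other proto-form is consistent with every reflex, so the reconstruction is *gote.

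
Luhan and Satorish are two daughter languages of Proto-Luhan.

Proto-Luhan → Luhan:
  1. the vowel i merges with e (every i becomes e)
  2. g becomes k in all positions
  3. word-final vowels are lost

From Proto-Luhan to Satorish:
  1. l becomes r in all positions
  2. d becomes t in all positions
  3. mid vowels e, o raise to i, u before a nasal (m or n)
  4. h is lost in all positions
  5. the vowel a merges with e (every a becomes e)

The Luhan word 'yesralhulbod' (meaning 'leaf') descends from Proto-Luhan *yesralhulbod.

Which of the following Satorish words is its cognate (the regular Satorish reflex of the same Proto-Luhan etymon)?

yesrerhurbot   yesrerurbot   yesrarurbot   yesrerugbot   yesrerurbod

yesrerurbot

Satorish: *yesralhulbod > yesrarhurbod > yesrarhurbot > yesrarurbot > yesrerurbot  (by unconditioned shift, unconditioned shift, h-loss, vowel merger)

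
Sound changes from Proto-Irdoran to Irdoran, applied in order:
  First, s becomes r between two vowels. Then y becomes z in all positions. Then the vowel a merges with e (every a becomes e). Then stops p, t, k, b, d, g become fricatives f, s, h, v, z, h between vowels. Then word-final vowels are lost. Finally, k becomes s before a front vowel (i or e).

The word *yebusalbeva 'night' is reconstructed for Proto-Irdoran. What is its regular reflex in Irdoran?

zevurelbev

Irdoran: *yebusalbeva
  yebusalbeva → yeburalbeva   [rhotacism]
  yeburalbeva → zeburalbeva   [unconditioned shift]
  zeburalbeva → zeburelbeve   [vowel merger]
  zeburelbeve → zevurelbeve   [intervocalic lenition]
  zevurelbeve → zevurelbev   [apocope]
  zevurelbev (rule 6 does not apply)
  giving Irdoran zevurelbev.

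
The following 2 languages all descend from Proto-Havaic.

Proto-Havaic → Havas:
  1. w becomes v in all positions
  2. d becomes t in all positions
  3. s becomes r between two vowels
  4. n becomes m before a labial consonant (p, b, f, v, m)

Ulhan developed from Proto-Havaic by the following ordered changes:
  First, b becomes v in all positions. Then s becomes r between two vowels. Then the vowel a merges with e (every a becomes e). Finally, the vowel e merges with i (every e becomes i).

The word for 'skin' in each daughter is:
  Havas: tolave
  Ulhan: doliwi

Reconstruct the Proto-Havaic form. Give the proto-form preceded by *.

Position 1: Havas has t, Ulhan has d. Ulhan preserves d here (none of its changes turn any other segment into d), so the proto-segment is *d.
Position 5: Havas has v, Ulhan has w. Ulhan preserves w here (none of its changes turn any other segment into w), so the proto-segment is *w.
Position 4: Havas has a, Ulhan has i. Havas preserves a here (none of its changes turn any other segment into a), so the proto-segment is *a.
Verify the candidate proto-form against each daughter:
Havas: start from *dolawe.
  rule 1 (unconditioned shift): dolawe → dolave
  rule 2 (unconditioned shift): dolave → tolave
  rule 3: no change — tolave
  rule 4: no change — tolave
  ⇒ Havas tolave
Ulhan: *dolawe > dolewe > doliwi  (by vowel merger, vowel merger)
No other proto-form is consistent with every reflex, so the reconstruction is *dolawe.

*dolawe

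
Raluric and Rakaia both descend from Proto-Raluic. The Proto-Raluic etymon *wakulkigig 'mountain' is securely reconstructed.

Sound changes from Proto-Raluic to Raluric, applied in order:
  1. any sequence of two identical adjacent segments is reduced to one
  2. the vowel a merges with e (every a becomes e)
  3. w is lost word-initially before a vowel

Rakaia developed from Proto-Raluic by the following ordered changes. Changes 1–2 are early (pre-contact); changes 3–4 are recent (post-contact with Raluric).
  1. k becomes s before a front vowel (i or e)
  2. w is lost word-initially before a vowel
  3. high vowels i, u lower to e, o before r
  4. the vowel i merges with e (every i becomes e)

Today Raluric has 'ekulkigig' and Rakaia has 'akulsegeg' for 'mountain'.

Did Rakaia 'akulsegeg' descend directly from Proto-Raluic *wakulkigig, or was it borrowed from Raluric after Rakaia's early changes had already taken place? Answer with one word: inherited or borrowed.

If inherited, *wakulkigig would pass through all of Rakaia's changes:
Rakaia: *wakulkigig > wakulsigig > akulsigig > akulsegeg  (by palatalisation, glide loss, vowel merger)
If borrowed from Raluric 'ekulkigig' after the early changes, it would undergo only the recent ones:
  rule 3 (pre-rhotic lowering): no change (ekulkigig)
  rule 4 (vowel merger): ekulkigig → ekulkegeg
  ⇒ as a loan: ekulkegeg
Rakaia 'akulsegeg' matches the inherited outcome exactly, so it is an inherited cognate, not a loan.

inherited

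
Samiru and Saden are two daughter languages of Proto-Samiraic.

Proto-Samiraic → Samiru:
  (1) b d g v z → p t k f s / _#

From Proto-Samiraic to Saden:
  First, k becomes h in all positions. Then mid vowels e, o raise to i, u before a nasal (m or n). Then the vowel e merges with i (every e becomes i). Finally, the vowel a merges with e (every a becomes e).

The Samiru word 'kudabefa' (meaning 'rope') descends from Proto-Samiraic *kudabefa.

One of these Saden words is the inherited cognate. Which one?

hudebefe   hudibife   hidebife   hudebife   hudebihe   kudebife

hudebife

Saden: start from *kudabefa.
  rule 1 (unconditioned shift): kudabefa → hudabefa
  rule 2: no change — hudabefa
  rule 3 (vowel merger): hudabefa → hudabifa
  rule 4 (vowel merger): hudabifa → hudebife
  ⇒ Saden hudebife
Among the options, 'hudebife' alone shows every Saden change applied in order.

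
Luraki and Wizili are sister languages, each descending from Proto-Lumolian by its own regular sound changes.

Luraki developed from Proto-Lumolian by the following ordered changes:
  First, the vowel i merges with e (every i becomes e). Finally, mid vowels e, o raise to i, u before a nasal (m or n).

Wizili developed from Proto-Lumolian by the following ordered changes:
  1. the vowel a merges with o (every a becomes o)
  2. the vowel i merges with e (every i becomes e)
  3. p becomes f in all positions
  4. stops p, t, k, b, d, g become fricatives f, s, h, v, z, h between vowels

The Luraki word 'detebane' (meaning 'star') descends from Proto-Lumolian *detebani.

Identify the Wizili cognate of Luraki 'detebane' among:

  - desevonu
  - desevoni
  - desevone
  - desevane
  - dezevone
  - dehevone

desevone

Wizili: *detebani
  detebani → deteboni   [vowel merger]
  deteboni → detebone   [vowel merger]
  detebone (rule 3 does not apply)
  detebone → desevone   [intervocalic lenition]
  giving Wizili desevone.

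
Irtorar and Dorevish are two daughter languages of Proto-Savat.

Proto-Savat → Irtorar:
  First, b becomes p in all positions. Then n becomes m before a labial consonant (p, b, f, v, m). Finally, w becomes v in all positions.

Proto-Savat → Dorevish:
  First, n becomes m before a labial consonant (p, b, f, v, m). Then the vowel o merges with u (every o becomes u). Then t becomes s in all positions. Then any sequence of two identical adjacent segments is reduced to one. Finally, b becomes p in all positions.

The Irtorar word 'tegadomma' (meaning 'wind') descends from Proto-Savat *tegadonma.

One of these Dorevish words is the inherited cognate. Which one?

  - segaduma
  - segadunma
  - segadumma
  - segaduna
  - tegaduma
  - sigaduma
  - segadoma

segaduma

Dorevish: start from *tegadonma.
  rule 1 (nasal place assimilation): tegadonma → tegadomma
  rule 2 (vowel merger): tegadomma → tegadumma
  rule 3 (unconditioned shift): tegadumma → segadumma
  rule 4 (degemination): segadumma → segaduma
  rule 5: no change — segaduma
  ⇒ Dorevish segaduma
The other candidates each miss or misapply at least one Dorevish change.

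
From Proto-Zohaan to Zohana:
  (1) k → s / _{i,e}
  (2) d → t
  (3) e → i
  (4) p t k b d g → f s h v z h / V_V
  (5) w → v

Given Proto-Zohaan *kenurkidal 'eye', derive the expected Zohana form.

sinursisal

Zohana: start from *kenurkidal.
  rule 1 (palatalisation): kenurkidal → senursidal
  rule 2 (unconditioned shift): senursidal → senursital
  rule 3 (vowel merger): senursital → sinursital
  rule 4 (intervocalic lenition): sinursital → sinursisal
  rule 5: no change — sinursisal
  ⇒ Zohana sinursisal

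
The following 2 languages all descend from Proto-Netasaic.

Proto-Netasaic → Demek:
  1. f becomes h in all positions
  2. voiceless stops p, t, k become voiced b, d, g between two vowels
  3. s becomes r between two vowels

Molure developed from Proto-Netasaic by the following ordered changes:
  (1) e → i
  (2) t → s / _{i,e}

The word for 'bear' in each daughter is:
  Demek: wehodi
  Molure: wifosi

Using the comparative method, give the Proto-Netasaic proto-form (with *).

*wefoti

Position 2: Demek has e, Molure has i. Demek preserves e here (none of its changes turn any other segment into e), so the proto-segment is *e.
Position 3: Demek has h, Molure has f. Molure preserves f here (none of its changes turn any other segment into f), so the proto-segment is *f.
Position 5: Demek has d, Molure has s. Taking the neighbouring segments as reconstructed: Demek d could go back to *t or *d; Molure s could go back to *t or *s — the one source consistent with every daughter is *t.
This points to *wefoti. Verify forward in each daughter:
Demek: *wefoti > wehoti > wehodi  (by unconditioned shift, intervocalic voicing)
Molure: *wefoti > wifoti > wifosi  (by vowel merger, palatalisation)
No other proto-form is consistent with every reflex, so the reconstruction is *wefoti.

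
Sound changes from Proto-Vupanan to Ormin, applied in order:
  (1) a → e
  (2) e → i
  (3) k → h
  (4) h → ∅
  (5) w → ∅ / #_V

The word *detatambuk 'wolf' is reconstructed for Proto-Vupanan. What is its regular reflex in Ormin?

dititimbu

Ormin: *detatambuk
  detatambuk → detetembuk   [vowel merger]
  detetembuk → dititimbuk   [vowel merger]
  dititimbuk → dititimbuh   [unconditioned shift]
  dititimbuh → dititimbu   [h-loss]
  dititimbu (rule 5 does not apply)
  giving Ormin dititimbu.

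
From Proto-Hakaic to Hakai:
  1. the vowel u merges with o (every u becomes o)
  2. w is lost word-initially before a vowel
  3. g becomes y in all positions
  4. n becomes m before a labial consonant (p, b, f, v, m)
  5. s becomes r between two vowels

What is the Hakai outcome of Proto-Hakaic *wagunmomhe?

Hakai: *wagunmomhe
  wagunmomhe → wagonmomhe   [vowel merger]
  wagonmomhe → agonmomhe   [glide loss]
  agonmomhe → ayonmomhe   [unconditioned shift]
  ayonmomhe → ayommomhe   [nasal place assimilation]
  ayommomhe (rule 5 does not apply)
  giving Hakai ayommomhe.

ayommomhe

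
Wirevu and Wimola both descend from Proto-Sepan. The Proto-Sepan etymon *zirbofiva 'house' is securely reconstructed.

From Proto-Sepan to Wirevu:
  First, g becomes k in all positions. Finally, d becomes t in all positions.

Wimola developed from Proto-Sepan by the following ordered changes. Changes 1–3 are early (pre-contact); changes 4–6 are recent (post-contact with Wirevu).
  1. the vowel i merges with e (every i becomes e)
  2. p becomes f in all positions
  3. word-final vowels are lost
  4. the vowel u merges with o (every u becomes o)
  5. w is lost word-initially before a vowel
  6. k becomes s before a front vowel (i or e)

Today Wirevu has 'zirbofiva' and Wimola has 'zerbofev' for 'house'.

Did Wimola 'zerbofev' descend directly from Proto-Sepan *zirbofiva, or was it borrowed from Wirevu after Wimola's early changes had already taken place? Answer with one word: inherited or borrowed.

inherited

If inherited, *zirbofiva would pass through all of Wimola's changes:
Wimola: *zirbofiva > zerbofeva > zerbofev  (by vowel merger, apocope)
If borrowed from Wirevu 'zirbofiva' after the early changes, it would undergo only the recent ones:
  rule 4 (vowel merger): no change (zirbofiva)
  rule 5 (glide loss): no change (zirbofiva)
  rule 6 (palatalisation): no change (zirbofiva)
  ⇒ as a loan: zirbofiva
Wimola 'zerbofev' matches the inherited outcome exactly, so it is an inherited cognate, not a loan.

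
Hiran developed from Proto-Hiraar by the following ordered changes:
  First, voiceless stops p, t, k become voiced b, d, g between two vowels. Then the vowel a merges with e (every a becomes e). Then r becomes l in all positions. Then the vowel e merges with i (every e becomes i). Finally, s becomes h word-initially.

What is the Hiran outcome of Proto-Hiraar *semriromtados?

himlilomtidos

Hiran: *semriromtados > semriromtedos > semlilomtedos > simlilomtidos > himlilomtidos  (by vowel merger, unconditioned shift, vowel merger, debuccalisation)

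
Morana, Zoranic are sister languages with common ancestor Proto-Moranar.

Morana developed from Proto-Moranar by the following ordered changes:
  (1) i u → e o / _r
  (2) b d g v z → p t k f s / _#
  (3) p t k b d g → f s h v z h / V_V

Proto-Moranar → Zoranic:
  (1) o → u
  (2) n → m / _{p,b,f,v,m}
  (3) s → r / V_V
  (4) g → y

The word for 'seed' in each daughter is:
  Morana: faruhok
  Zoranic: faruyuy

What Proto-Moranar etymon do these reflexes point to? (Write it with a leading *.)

Position 6: Morana has o, Zoranic has u. Taking the neighbouring segments as reconstructed: Morana o can only go back to *o; Zoranic u could go back to *o or *u — the one source consistent with every daughter is *o.
Position 5: Morana has h, Zoranic has y. Taking the neighbouring segments as reconstructed: Morana h could go back to *k or *g or *h; Zoranic y could go back to *g or *y — the one source consistent with every daughter is *g.
Position 7: Morana has k, Zoranic has y. Taking the neighbouring segments as reconstructed: Morana k could go back to *k or *g; Zoranic y could go back to *g or *y — the one source consistent with every daughter is *g.
Continuing position by position gives *farugog; check it forward:
Morana: *farugog
  farugog (rule 1 does not apply)
  farugog → farugok   [final devoicing]
  farugok → faruhok   [intervocalic lenition]
  giving Morana faruhok.
Zoranic: *farugog
  farugog → farugug   [vowel merger]
  farugug (rule 2 does not apply)
  farugug (rule 3 does not apply)
  farugug → faruyuy   [unconditioned shift]
  giving Zoranic faruyuy.
Only *farugog yields all of Morana faruhok, Zoranic faruyuy.

*farugog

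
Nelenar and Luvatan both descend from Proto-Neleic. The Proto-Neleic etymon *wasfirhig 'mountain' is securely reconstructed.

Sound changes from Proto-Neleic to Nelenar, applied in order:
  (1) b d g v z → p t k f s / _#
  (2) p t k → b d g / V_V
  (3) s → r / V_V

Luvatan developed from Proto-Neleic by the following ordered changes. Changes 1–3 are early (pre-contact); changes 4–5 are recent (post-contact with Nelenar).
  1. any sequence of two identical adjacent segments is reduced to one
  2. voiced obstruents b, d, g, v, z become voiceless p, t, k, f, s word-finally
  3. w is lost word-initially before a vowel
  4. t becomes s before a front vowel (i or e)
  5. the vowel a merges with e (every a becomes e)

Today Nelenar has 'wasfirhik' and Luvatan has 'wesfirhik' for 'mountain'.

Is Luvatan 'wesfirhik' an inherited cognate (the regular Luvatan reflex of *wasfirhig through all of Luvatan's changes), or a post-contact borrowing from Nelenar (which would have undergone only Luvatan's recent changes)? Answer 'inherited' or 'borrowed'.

If inherited, *wasfirhig would pass through all of Luvatan's changes:
Luvatan: *wasfirhig > wasfirhik > asfirhik > esfirhik  (by final devoicing, glide loss, vowel merger)
If borrowed from Nelenar 'wasfirhik' after the early changes, it would undergo only the recent ones:
  rule 4 (palatalisation): no change (wasfirhik)
  rule 5 (vowel merger): wasfirhik → wesfirhik
  ⇒ as a loan: wesfirhik
Luvatan 'wesfirhik' matches the loan outcome 'wesfirhik', not the inherited 'esfirhik' — it skipped the early Luvatan changes, so it was borrowed from Nelenar.

borrowed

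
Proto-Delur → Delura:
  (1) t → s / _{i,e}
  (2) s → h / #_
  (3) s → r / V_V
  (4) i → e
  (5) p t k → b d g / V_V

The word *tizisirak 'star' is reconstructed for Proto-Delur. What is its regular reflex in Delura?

Delura: start from *tizisirak.
  rule 1 (palatalisation): tizisirak → sizisirak
  rule 2 (debuccalisation): sizisirak → hizisirak
  rule 3 (rhotacism): hizisirak → hizirirak
  rule 4 (vowel merger): hizirirak → hezererak
  rule 5: no change — hezererak
  ⇒ Delura hezererak

hezererak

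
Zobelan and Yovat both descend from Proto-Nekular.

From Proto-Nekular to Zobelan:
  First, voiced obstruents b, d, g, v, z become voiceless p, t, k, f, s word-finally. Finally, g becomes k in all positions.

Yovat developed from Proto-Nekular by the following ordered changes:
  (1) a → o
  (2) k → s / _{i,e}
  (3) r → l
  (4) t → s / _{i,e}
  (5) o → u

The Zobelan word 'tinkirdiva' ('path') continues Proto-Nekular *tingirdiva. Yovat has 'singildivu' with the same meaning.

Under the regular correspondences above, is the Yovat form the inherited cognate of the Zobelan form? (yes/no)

yes

Derive the expected Yovat reflex of *tingirdiva:
Yovat: *tingirdiva
  tingirdiva → tingirdivo   [vowel merger]
  tingirdivo (rule 2 does not apply)
  tingirdivo → tingildivo   [unconditioned shift]
  tingildivo → singildivo   [palatalisation]
  singildivo → singildivu   [vowel merger]
  giving Yovat singildivu.
Yovat 'singildivu' matches the regular reflex exactly, so the pair is cognate.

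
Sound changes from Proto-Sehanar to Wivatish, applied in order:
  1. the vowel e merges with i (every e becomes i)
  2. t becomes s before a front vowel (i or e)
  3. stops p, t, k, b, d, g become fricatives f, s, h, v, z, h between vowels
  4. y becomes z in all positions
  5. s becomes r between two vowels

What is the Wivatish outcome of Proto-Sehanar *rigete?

rihiri

Wivatish: *rigete
  rigete → rigiti   [vowel merger]
  rigiti → rigisi   [palatalisation]
  rigisi → rihisi   [intervocalic lenition]
  rihisi (rule 4 does not apply)
  rihisi → rihiri   [rhotacism]
  giving Wivatish rihiri.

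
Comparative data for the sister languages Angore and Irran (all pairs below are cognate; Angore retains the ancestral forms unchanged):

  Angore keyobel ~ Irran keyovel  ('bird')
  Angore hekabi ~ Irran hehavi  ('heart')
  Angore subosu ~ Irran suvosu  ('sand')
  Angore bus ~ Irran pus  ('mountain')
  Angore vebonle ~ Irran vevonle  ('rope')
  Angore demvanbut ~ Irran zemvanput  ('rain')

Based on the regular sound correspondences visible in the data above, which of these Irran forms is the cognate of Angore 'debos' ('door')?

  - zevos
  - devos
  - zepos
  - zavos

demvanbut ~ zemvanput — Angore d corresponds to Irran z word-initially before a front vowel.
subosu ~ suvosu, vebonle ~ vevonle — Angore b corresponds to Irran v between vowels (before a back vowel).
Applying these to Angore 'debos':
  debos → zebos   (d→z word-initially before a front vowel)
  zebos → zevos   (b→v between vowels (before a back vowel))
So the Irran cognate is 'zevos'.

zevos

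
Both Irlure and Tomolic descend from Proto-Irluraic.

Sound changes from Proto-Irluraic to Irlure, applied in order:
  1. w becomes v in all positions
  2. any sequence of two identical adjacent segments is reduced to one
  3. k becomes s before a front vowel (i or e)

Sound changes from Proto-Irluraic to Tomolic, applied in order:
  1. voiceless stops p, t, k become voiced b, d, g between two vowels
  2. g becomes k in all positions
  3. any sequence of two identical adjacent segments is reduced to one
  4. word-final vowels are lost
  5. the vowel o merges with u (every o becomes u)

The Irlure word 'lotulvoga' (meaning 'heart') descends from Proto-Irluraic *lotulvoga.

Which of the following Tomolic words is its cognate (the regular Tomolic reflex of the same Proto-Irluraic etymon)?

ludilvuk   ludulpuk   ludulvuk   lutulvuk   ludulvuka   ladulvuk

ludulvuk

Tomolic: *lotulvoga > lodulvoga > lodulvoka > lodulvok > ludulvuk  (by intervocalic voicing, unconditioned shift, apocope, vowel merger)
The other candidates each miss or misapply at least one Tomolic change.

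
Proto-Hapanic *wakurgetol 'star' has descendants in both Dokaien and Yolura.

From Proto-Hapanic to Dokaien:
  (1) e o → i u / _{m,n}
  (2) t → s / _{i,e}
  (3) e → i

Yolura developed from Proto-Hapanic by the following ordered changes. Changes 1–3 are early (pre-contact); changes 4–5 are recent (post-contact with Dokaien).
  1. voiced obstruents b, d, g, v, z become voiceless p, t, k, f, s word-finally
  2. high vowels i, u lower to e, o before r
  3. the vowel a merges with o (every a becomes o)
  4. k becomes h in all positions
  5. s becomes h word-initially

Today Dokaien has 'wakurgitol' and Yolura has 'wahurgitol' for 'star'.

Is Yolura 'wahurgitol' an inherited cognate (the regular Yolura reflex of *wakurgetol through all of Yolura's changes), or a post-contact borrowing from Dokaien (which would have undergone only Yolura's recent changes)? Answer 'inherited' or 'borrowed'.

If inherited, *wakurgetol would pass through all of Yolura's changes:
Yolura: start from *wakurgetol.
  rule 1: no change — wakurgetol
  rule 2 (pre-rhotic lowering): wakurgetol → wakorgetol
  rule 3 (vowel merger): wakorgetol → wokorgetol
  rule 4 (unconditioned shift): wokorgetol → wohorgetol
  rule 5: no change — wohorgetol
  ⇒ Yolura wohorgetol
If borrowed from Dokaien 'wakurgitol' after the early changes, it would undergo only the recent ones:
  rule 4 (unconditioned shift): wakurgitol → wahurgitol
  rule 5 (debuccalisation): no change (wahurgitol)
  ⇒ as a loan: wahurgitol
Yolura 'wahurgitol' matches the loan outcome 'wahurgitol', not the inherited 'wohorgetol' — it skipped the early Yolura changes, so it was borrowed from Dokaien.

borrowed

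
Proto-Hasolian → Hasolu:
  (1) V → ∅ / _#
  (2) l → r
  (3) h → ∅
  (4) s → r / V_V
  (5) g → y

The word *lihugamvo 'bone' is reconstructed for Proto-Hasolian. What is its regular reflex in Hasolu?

riuyamv

Hasolu: *lihugamvo > lihugamv > rihugamv > riugamv > riuyamv  (by apocope, unconditioned shift, h-loss, unconditioned shift)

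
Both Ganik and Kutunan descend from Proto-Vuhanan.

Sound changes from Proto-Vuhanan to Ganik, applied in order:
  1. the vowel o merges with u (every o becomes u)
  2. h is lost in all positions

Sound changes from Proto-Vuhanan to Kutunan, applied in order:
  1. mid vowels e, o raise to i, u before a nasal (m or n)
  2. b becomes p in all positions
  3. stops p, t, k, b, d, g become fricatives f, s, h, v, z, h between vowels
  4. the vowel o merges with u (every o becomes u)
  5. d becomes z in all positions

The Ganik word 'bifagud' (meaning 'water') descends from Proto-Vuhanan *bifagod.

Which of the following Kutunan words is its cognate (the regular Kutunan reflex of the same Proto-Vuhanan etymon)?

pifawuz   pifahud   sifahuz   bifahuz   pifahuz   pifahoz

Kutunan: *bifagod
  bifagod (rule 1 does not apply)
  bifagod → pifagod   [unconditioned shift]
  pifagod → pifahod   [intervocalic lenition]
  pifahod → pifahud   [vowel merger]
  pifahud → pifahuz   [unconditioned shift]
  giving Kutunan pifahuz.
Among the options, 'pifahuz' alone shows every Kutunan change applied in order.

pifahuz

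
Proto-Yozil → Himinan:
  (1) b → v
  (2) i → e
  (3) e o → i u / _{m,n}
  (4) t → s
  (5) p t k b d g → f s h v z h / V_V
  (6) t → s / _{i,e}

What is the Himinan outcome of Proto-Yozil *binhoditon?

vinhozesun

Himinan: *binhoditon > vinhoditon > venhodeton > vinhodetun > vinhodesun > vinhozesun  (by unconditioned shift, vowel merger, pre-nasal raising, unconditioned shift, intervocalic lenition)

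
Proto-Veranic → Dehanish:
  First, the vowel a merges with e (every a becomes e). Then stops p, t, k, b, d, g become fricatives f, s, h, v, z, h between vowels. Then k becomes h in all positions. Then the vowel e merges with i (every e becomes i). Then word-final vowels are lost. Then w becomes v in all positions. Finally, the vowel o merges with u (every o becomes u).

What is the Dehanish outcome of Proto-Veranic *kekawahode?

Dehanish: *kekawahode > kekewehode > kehewehoze > hehewehoze > hihiwihozi > hihiwihoz > hihivihoz > hihivihuz  (by vowel merger, intervocalic lenition, unconditioned shift, vowel merger, apocope, unconditioned shift, vowel merger)

hihivihuz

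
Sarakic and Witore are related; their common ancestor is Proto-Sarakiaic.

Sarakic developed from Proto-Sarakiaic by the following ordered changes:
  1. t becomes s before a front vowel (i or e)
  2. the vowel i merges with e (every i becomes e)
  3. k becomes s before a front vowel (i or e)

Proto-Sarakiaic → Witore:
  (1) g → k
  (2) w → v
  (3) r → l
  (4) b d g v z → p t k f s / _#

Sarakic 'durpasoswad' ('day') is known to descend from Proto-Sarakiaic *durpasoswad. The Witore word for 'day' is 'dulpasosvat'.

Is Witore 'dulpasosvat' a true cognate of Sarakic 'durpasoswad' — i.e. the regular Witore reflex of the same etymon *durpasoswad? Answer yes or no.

yes

Derive the expected Witore reflex of *durpasoswad:
Witore: *durpasoswad
  durpasoswad (rule 1 does not apply)
  durpasoswad → durpasosvad   [unconditioned shift]
  durpasosvad → dulpasosvad   [unconditioned shift]
  dulpasosvad → dulpasosvat   [final devoicing]
  giving Witore dulpasosvat.
Witore 'dulpasosvat' matches the regular reflex exactly, so the pair is cognate.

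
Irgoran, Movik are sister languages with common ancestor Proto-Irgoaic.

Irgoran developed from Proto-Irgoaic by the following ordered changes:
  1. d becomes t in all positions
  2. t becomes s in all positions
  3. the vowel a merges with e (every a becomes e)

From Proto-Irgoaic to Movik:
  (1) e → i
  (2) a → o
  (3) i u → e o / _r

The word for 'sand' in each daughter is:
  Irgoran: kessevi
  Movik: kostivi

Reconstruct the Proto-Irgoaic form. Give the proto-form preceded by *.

Position 2: Irgoran has e, Movik has o. Taking the neighbouring segments as reconstructed: Irgoran e could go back to *a or *e; Movik o could go back to *a or *o — the one source consistent with every daughter is *a.
Position 5: Irgoran has e, Movik has i. Taking the neighbouring segments as reconstructed: Irgoran e could go back to *a or *e; Movik i could go back to *e or *i — the one source consistent with every daughter is *e.
Verify the candidate proto-form against each daughter:
Irgoran: *kastevi
  kastevi (rule 1 does not apply)
  kastevi → kassevi   [unconditioned shift]
  kassevi → kessevi   [vowel merger]
  giving Irgoran kessevi.
Movik: *kastevi
  kastevi → kastivi   [vowel merger]
  kastivi → kostivi   [vowel merger]
  kostivi (rule 3 does not apply)
  giving Movik kostivi.
*kastevi is the unique common source.

*kastevi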